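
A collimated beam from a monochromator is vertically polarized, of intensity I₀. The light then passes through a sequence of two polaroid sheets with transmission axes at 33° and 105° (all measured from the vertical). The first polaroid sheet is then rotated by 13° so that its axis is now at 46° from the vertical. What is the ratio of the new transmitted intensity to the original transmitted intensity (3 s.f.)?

I_new/I_old ≈ 1.91

Before rotation:
By Malus's law, I₁ = I₀ cos²(33° − 0°) = I₀ cos²(33°) = 0.7034 I₀.
I₂ = I₁ cos²(105° − 33°) = 0.7034 I₀ · cos²(72°) = 0.06717 I₀.
After rotation:
I₁ = I₀ cos²(46° − 0°) = I₀ cos²(46°) = 0.4826 I₀.
I₂ = I₁ cos²(105° − 46°) = 0.4826 I₀ · cos²(59°) = 0.128 I₀.
Ratio = 0.128 / 0.06717 = 1.906.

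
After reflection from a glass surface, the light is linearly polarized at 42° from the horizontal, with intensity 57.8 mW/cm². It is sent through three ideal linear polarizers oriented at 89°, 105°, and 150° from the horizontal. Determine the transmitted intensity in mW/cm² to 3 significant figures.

By Malus's law, I₁ = 57.8 mW/cm² · cos²(47°) = 26.88 mW/cm².
I₂ = I₁ · cos²(16°) = 26.88 · 0.924 = 24.84 mW/cm².
I₃ = I₂ · cos²(45°) = 24.84 · 0.5 = 12.42 mW/cm².

I ≈ 12.4 mW/cm²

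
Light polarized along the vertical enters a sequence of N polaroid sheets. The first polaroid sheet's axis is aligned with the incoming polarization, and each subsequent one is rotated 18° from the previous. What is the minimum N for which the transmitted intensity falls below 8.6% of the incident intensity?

N = 26

First polarizer is aligned with the polarization: full transmission.
Each further stage multiplies by cos²(18°) = 0.9045.
After N polarizers: T = 0.9045^(N−1). Require T < 0.086 ⇒ N−1 > ln(0.086)/ln(0.9045) = 24.45, so N−1 ≥ 25 and N = 26.
Check: N=26 gives T = 0.08134 < 0.086; N=25 gives T = 0.08993.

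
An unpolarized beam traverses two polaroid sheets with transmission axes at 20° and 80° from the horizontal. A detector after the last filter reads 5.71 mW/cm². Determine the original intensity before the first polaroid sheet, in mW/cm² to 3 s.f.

Unpolarized light through the first polarizer → I₁ = ½ I₀, now polarized at 20°.
I₂ = I₁ cos²(80° − 20°) = 0.5 I₀ · cos²(60°) = 0.125 I₀.
So 5.71 mW/cm² = 0.125 I₀, giving I₀ = 5.71/0.125 = 45.68 mW/cm².

I₀ ≈ 45.7 mW/cm²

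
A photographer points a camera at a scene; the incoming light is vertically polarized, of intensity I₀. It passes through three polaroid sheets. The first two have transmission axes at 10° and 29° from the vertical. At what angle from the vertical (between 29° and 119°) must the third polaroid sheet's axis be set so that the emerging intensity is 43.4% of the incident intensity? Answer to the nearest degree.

θ ≈ 74°

I₁ = I₀ cos²(10° − 0°) = I₀ cos²(10°) = 0.9698 I₀.
I₂ = I₁ cos²(29° − 10°) = 0.9698 I₀ · cos²(19°) = 0.867 I₀.
Need I₃/I₀ = 0.434, so cos²(θ − 29°) = 0.434 / 0.867 = 0.5005.
θ − 29° = arccos(√0.5005) = 45.0°, giving θ ≈ 29 + 45.0 = 74.0°.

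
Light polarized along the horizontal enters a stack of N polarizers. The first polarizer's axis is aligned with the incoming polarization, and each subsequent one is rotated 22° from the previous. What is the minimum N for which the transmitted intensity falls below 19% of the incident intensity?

N = 12

First polarizer is aligned with the polarization: full transmission.
Each further stage multiplies by cos²(22°) = 0.8597.
After N polarizers: T = 0.8597^(N−1). Require T < 0.19 ⇒ N−1 > ln(0.19)/ln(0.8597) = 10.98, so N−1 ≥ 11 and N = 12.
Check: N=12 gives T = 0.1895 < 0.19; N=11 gives T = 0.2205.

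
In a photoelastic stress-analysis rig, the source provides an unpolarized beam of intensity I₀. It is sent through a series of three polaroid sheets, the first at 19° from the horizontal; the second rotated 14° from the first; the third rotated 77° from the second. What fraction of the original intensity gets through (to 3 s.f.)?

Unpolarized light through the first polarizer → I₁ = ½ I₀, now polarized at 19°.
I₂ = I₁ cos²(14°) = 0.5 · 0.9415 I₀ = 0.4707 I₀.
I₃ = I₂ cos²(77°) = 0.4707 · 0.0506 I₀ = 0.02382 I₀.
Transmitted fraction = 0.02382.

≈ 0.0238 I₀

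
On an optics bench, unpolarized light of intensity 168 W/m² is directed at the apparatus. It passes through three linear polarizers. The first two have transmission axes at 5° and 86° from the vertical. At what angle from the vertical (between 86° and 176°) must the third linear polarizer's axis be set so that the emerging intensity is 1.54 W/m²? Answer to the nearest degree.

Unpolarized light through the first polarizer → I₁ = ½ I₀, now polarized at 5°.
I₂ = I₁ cos²(86° − 5°) = 0.5 I₀ · cos²(81°) = 0.01224 I₀.
Target fraction: 1.54 / 168 W/m² = 0.009167 of I₀.
Need I₃/I₀ = 0.009167, so cos²(θ − 86°) = 0.009167 / 0.01224 = 0.7492.
θ − 86° = arccos(√0.7492) = 30.1°, giving θ ≈ 86 + 30.1 = 116.1°.

θ ≈ 116°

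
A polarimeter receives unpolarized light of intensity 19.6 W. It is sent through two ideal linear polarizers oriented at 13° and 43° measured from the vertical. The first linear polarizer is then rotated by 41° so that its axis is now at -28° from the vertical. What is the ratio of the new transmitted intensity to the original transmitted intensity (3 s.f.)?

I_new/I_old ≈ 0.141

Before rotation:
Unpolarized light through the first polarizer → I₁ = ½ I₀, now polarized at 13°.
I₂ = I₁ cos²(43° − 13°) = 0.5 I₀ · cos²(30°) = 0.375 I₀.
After rotation:
Unpolarized light through the first polarizer → I₁ = ½ I₀, now polarized at -28°.
I₂ = I₁ cos²(43° + 28°) = 0.5 I₀ · cos²(71°) = 0.053 I₀.
Ratio = 0.053 / 0.375 = 0.1413.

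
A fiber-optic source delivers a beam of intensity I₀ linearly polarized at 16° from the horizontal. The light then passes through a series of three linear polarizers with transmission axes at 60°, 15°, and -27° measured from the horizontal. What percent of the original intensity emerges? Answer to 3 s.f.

By Malus's law, I₁ = I₀ cos²(60° − 16°) = I₀ cos²(44°) = 0.5174 I₀.
I₂ = I₁ cos²(15° − 60°) = 0.5174 I₀ · cos²(45°) = 0.2587 I₀.
I₃ = I₂ cos²(-27° − 15°) = 0.2587 I₀ · cos²(42°) = 0.1429 I₀.
That is 14.29% of the incident intensity.

≈ 14.3%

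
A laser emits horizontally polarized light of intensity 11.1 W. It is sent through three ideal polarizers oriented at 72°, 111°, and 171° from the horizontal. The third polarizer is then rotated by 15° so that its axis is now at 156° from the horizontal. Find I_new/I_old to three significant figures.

I_new/I_old ≈ 2.00

Before rotation:
By Malus's law, I₁ = I₀ cos²(72° − 0°) = I₀ cos²(72°) = 0.09549 I₀.
I₂ = I₁ cos²(111° − 72°) = 0.09549 I₀ · cos²(39°) = 0.05767 I₀.
I₃ = I₂ cos²(171° − 111°) = 0.05767 I₀ · cos²(60°) = 0.01442 I₀.
After rotation:
I₁ = I₀ cos²(72° − 0°) = I₀ cos²(72°) = 0.09549 I₀.
I₂ = I₁ cos²(111° − 72°) = 0.09549 I₀ · cos²(39°) = 0.05767 I₀.
I₃ = I₂ cos²(156° − 111°) = 0.05767 I₀ · cos²(45°) = 0.02884 I₀.
Ratio = 0.02884 / 0.01442 = 2.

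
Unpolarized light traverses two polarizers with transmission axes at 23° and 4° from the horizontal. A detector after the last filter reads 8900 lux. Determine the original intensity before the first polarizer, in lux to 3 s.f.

I₀ ≈ 1.99e4 lux

Unpolarized light through the first polarizer → I₁ = ½ I₀, now polarized at 23°.
I₂ = I₁ cos²(4° − 23°) = 0.5 I₀ · cos²(19°) = 0.447 I₀.
So 8900 lux = 0.447 I₀, giving I₀ = 8900/0.447 = 1.991e+04 lux.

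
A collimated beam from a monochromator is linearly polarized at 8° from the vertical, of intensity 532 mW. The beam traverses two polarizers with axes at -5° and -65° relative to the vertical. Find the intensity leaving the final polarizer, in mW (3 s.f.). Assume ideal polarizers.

By Malus's law, I₁ = 532 mW · cos²(13°) = 505.1 mW.
I₂ = I₁ · cos²(60°) = 505.1 · 0.25 = 126.3 mW.

I ≈ 126 mW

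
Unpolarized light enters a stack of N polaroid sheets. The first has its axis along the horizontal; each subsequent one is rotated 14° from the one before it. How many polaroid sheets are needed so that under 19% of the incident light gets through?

First polarizer halves the unpolarized light: factor 1/2.
Each further stage multiplies by cos²(14°) = 0.9415.
After N polarizers: T = 0.5·0.9415^(N−1). Require T < 0.19 ⇒ N−1 > ln(0.19/0.5)/ln(0.9415) = 16.04, so N−1 ≥ 17 and N = 18.
Check: N=18 gives T = 0.1794 < 0.19; N=17 gives T = 0.1905.

N = 18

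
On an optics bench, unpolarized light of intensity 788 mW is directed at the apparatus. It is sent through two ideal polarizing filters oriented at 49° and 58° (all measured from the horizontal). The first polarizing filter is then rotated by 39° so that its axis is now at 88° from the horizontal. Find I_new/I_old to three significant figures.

I_new/I_old ≈ 0.769

Before rotation:
Unpolarized light through the first polarizer → I₁ = ½ I₀, now polarized at 49°.
I₂ = I₁ cos²(58° − 49°) = 0.5 I₀ · cos²(9°) = 0.4878 I₀.
After rotation:
Unpolarized light through the first polarizer → I₁ = ½ I₀, now polarized at 88°.
I₂ = I₁ cos²(58° − 88°) = 0.5 I₀ · cos²(30°) = 0.375 I₀.
Ratio = 0.375 / 0.4878 = 0.7688.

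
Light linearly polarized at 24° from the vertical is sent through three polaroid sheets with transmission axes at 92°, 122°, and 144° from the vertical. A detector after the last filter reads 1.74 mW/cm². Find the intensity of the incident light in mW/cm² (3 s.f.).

I₁ = I₀ cos²(92° − 24°) = I₀ cos²(68°) = 0.1403 I₀.
I₂ = I₁ cos²(122° − 92°) = 0.1403 I₀ · cos²(30°) = 0.1052 I₀.
I₃ = I₂ cos²(144° − 122°) = 0.1052 I₀ · cos²(22°) = 0.09048 I₀.
So 1.74 mW/cm² = 0.09048 I₀, giving I₀ = 1.74/0.09048 = 19.23 mW/cm².

I₀ ≈ 19.2 mW/cm²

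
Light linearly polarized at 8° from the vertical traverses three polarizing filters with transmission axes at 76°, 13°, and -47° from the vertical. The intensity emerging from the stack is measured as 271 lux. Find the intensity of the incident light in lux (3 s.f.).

By Malus's law, I₁ = I₀ cos²(76° − 8°) = I₀ cos²(68°) = 0.1403 I₀.
I₂ = I₁ cos²(13° − 76°) = 0.1403 I₀ · cos²(63°) = 0.02892 I₀.
I₃ = I₂ cos²(-47° − 13°) = 0.02892 I₀ · cos²(60°) = 0.007231 I₀.
So 271 lux = 0.007231 I₀, giving I₀ = 271/0.007231 = 3.748e+04 lux.

I₀ ≈ 3.75e4 lux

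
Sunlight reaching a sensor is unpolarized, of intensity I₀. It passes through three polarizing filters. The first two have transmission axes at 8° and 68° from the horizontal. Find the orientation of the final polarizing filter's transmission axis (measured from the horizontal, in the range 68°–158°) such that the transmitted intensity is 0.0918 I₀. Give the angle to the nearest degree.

θ ≈ 99°

Unpolarized light through the first polarizer → I₁ = ½ I₀, now polarized at 8°.
I₂ = I₁ cos²(68° − 8°) = 0.5 I₀ · cos²(60°) = 0.125 I₀.
Need I₃/I₀ = 0.0918, so cos²(θ − 68°) = 0.0918 / 0.125 = 0.7344.
θ − 68° = arccos(√0.7344) = 31.0°, giving θ ≈ 68 + 31.0 = 99.0°.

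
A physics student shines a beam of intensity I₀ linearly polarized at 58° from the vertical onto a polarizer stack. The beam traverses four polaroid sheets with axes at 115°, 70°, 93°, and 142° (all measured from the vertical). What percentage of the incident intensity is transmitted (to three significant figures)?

By Malus's law, I₁ = I₀ cos²(115° − 58°) = I₀ cos²(57°) = 0.2966 I₀.
I₂ = I₁ cos²(70° − 115°) = 0.2966 I₀ · cos²(45°) = 0.1483 I₀.
I₃ = I₂ cos²(93° − 70°) = 0.1483 I₀ · cos²(23°) = 0.1257 I₀.
I₄ = I₃ cos²(142° − 93°) = 0.1257 I₀ · cos²(49°) = 0.05409 I₀.
That is 5.409% of the incident intensity.

≈ 5.41%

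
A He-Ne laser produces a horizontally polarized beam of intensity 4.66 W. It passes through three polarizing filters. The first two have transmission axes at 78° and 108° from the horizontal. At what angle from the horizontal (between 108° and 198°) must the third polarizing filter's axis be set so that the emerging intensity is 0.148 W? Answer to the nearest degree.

θ ≈ 116°

By Malus's law, I₁ = I₀ cos²(78° − 0°) = I₀ cos²(78°) = 0.04323 I₀.
I₂ = I₁ cos²(108° − 78°) = 0.04323 I₀ · cos²(30°) = 0.03242 I₀.
Target fraction: 0.148 / 4.66 W = 0.03176 of I₀.
Need I₃/I₀ = 0.03176, so cos²(θ − 108°) = 0.03176 / 0.03242 = 0.9796.
θ − 108° = arccos(√0.9796) = 8.2°, giving θ ≈ 108 + 8.2 = 116.2°.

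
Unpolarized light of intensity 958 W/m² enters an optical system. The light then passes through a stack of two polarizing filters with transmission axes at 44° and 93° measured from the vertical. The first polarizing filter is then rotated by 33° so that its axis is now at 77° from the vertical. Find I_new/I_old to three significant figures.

I_new/I_old ≈ 2.15

Before rotation:
Unpolarized light through the first polarizer → I₁ = ½ I₀, now polarized at 44°.
I₂ = I₁ cos²(93° − 44°) = 0.5 I₀ · cos²(49°) = 0.2152 I₀.
After rotation:
Unpolarized light through the first polarizer → I₁ = ½ I₀, now polarized at 77°.
I₂ = I₁ cos²(93° − 77°) = 0.5 I₀ · cos²(16°) = 0.462 I₀.
Ratio = 0.462 / 0.2152 = 2.147.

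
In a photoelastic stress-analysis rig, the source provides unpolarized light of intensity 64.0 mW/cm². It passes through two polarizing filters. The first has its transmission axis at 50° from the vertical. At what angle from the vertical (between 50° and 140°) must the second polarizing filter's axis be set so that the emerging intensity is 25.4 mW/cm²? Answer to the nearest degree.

Unpolarized light through the first polarizer → I₁ = ½ I₀, now polarized at 50°.
Target fraction: 25.4 / 64.0 mW/cm² = 0.3969 of I₀.
Need I₂/I₀ = 0.3969, so cos²(θ − 50°) = 0.3969 / 0.5 = 0.7937.
θ − 50° = arccos(√0.7937) = 27.0°, giving θ ≈ 50 + 27.0 = 77.0°.

θ ≈ 77°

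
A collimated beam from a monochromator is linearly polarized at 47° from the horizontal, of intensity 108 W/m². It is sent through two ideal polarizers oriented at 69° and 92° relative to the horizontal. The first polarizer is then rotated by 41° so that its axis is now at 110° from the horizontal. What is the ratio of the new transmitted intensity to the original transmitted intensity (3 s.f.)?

Before rotation:
By Malus's law, I₁ = I₀ cos²(69° − 47°) = I₀ cos²(22°) = 0.8597 I₀.
I₂ = I₁ cos²(92° − 69°) = 0.8597 I₀ · cos²(23°) = 0.7284 I₀.
After rotation:
I₁ = I₀ cos²(110° − 47°) = I₀ cos²(63°) = 0.2061 I₀.
I₂ = I₁ cos²(92° − 110°) = 0.2061 I₀ · cos²(18°) = 0.1864 I₀.
Ratio = 0.1864 / 0.7284 = 0.2559.

I_new/I_old ≈ 0.256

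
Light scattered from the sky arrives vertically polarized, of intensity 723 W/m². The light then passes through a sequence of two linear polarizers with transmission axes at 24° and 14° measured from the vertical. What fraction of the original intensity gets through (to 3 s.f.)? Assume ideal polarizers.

I/I₀ ≈ 0.809

I₁ = 723 W/m² · cos²(24°) = 603.4 W/m².
I₂ = I₁ · cos²(10°) = 603.4 · 0.9698 = 585.2 W/m².
Transmitted fraction = 0.8094.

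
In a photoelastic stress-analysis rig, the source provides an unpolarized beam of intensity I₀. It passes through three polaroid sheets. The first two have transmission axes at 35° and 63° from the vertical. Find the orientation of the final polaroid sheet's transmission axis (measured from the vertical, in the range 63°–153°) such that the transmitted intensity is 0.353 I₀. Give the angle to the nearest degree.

Unpolarized light through the first polarizer → I₁ = ½ I₀, now polarized at 35°.
I₂ = I₁ cos²(63° − 35°) = 0.5 I₀ · cos²(28°) = 0.3898 I₀.
Need I₃/I₀ = 0.353, so cos²(θ − 63°) = 0.353 / 0.3898 = 0.9056.
θ − 63° = arccos(√0.9056) = 17.9°, giving θ ≈ 63 + 17.9 = 80.9°.

θ ≈ 81°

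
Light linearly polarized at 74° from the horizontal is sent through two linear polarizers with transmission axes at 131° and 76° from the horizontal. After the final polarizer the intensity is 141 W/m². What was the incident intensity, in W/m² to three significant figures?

I₁ = I₀ cos²(131° − 74°) = I₀ cos²(57°) = 0.2966 I₀.
I₂ = I₁ cos²(76° − 131°) = 0.2966 I₀ · cos²(55°) = 0.09759 I₀.
So 141 W/m² = 0.09759 I₀, giving I₀ = 141/0.09759 = 1445 W/m².

I₀ ≈ 1440 W/m²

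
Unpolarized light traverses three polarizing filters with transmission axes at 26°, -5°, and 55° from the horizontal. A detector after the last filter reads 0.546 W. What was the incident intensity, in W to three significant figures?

I₀ ≈ 5.94 W

Unpolarized light through the first polarizer → I₁ = ½ I₀, now polarized at 26°.
I₂ = I₁ cos²(-5° − 26°) = 0.5 I₀ · cos²(31°) = 0.3674 I₀.
I₃ = I₂ cos²(55° + 5°) = 0.3674 I₀ · cos²(60°) = 0.09184 I₀.
So 0.546 W = 0.09184 I₀, giving I₀ = 0.546/0.09184 = 5.945 W.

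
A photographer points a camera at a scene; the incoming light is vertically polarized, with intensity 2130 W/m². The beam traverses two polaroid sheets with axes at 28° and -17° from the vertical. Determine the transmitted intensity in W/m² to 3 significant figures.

I ≈ 830 W/m²

By Malus's law, I₁ = 2130 W/m² · cos²(28°) = 1661 W/m².
I₂ = I₁ · cos²(45°) = 1661 · 0.5 = 830.3 W/m².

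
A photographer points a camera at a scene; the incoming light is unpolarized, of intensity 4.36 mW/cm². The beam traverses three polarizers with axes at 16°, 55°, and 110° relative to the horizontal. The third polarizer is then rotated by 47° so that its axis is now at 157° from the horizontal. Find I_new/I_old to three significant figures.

I_new/I_old ≈ 0.131

Before rotation:
Unpolarized light through the first polarizer → I₁ = ½ I₀, now polarized at 16°.
I₂ = I₁ cos²(55° − 16°) = 0.5 I₀ · cos²(39°) = 0.302 I₀.
I₃ = I₂ cos²(110° − 55°) = 0.302 I₀ · cos²(55°) = 0.09935 I₀.
After rotation:
Unpolarized light through the first polarizer → I₁ = ½ I₀, now polarized at 16°.
I₂ = I₁ cos²(55° − 16°) = 0.5 I₀ · cos²(39°) = 0.302 I₀.
Angle between axes 2 and 3: 78°. I₃ = 0.302 I₀ · cos²(78°) = 0.01305 I₀.
Ratio = 0.01305 / 0.09935 = 0.1314.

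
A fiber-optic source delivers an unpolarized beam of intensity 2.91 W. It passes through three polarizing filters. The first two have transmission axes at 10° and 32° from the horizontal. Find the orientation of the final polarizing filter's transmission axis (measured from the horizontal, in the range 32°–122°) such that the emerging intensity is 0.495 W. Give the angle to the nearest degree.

θ ≈ 83°

Unpolarized light through the first polarizer → I₁ = ½ I₀, now polarized at 10°.
I₂ = I₁ cos²(32° − 10°) = 0.5 I₀ · cos²(22°) = 0.4298 I₀.
Target fraction: 0.495 / 2.91 W = 0.1701 of I₀.
Need I₃/I₀ = 0.1701, so cos²(θ − 32°) = 0.1701 / 0.4298 = 0.3957.
θ − 32° = arccos(√0.3957) = 51.0°, giving θ ≈ 32 + 51.0 = 83.0°.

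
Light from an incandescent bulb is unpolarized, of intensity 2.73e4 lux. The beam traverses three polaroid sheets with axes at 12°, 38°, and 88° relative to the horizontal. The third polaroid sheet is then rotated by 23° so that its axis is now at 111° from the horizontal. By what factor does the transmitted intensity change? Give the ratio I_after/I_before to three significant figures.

I_new/I_old ≈ 0.207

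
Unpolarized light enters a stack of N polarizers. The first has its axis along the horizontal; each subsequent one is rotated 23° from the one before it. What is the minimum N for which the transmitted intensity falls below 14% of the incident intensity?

N = 9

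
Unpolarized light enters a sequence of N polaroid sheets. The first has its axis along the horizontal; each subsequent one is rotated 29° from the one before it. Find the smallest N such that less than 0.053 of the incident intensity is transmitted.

First polarizer halves the unpolarized light: factor 1/2.
Each further stage multiplies by cos²(29°) = 0.765.
After N polarizers: T = 0.5·0.765^(N−1). Require T < 0.053 ⇒ N−1 > ln(0.053/0.5)/ln(0.765) = 8.38, so N−1 ≥ 9 and N = 10.
Check: N=10 gives T = 0.04485 < 0.053; N=9 gives T = 0.05862.

N = 10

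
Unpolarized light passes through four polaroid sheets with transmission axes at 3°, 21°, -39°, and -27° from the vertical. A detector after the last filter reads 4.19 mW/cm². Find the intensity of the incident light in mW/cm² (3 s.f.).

I₀ ≈ 38.7 mW/cm²

Unpolarized light through the first polarizer → I₁ = ½ I₀, now polarized at 3°.
I₂ = I₁ cos²(21° − 3°) = 0.5 I₀ · cos²(18°) = 0.4523 I₀.
I₃ = I₂ cos²(-39° − 21°) = 0.4523 I₀ · cos²(60°) = 0.1131 I₀.
I₄ = I₃ cos²(-27° + 39°) = 0.1131 I₀ · cos²(12°) = 0.1082 I₀.
So 4.19 mW/cm² = 0.1082 I₀, giving I₀ = 4.19/0.1082 = 38.73 mW/cm².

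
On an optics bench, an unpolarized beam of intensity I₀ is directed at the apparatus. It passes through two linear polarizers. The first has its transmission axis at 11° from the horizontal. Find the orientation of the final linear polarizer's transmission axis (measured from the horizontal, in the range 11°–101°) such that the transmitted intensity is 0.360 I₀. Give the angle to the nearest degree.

θ ≈ 43°

Unpolarized light through the first polarizer → I₁ = ½ I₀, now polarized at 11°.
Need I₂/I₀ = 0.36, so cos²(θ − 11°) = 0.36 / 0.5 = 0.72.
θ − 11° = arccos(√0.72) = 31.9°, giving θ ≈ 11 + 31.9 = 42.9°.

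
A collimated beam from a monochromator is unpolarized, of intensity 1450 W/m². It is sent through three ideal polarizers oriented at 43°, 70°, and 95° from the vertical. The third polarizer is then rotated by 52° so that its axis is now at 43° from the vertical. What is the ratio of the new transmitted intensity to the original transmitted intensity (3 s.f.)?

I_new/I_old ≈ 0.967

Before rotation:
Unpolarized light through the first polarizer → I₁ = ½ I₀, now polarized at 43°.
I₂ = I₁ cos²(70° − 43°) = 0.5 I₀ · cos²(27°) = 0.3969 I₀.
I₃ = I₂ cos²(95° − 70°) = 0.3969 I₀ · cos²(25°) = 0.326 I₀.
After rotation:
Unpolarized light through the first polarizer → I₁ = ½ I₀, now polarized at 43°.
I₂ = I₁ cos²(70° − 43°) = 0.5 I₀ · cos²(27°) = 0.3969 I₀.
I₃ = I₂ cos²(43° − 70°) = 0.3969 I₀ · cos²(27°) = 0.3151 I₀.
Ratio = 0.3151 / 0.326 = 0.9665.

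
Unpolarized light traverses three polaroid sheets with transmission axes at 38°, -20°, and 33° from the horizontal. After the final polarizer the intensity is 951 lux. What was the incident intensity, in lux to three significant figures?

I₀ ≈ 1.87e4 lux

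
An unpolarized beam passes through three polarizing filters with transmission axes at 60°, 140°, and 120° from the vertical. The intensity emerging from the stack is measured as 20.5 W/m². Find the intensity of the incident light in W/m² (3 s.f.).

I₀ ≈ 1540 W/m²

Unpolarized light through the first polarizer → I₁ = ½ I₀, now polarized at 60°.
I₂ = I₁ cos²(140° − 60°) = 0.5 I₀ · cos²(80°) = 0.01508 I₀.
I₃ = I₂ cos²(120° − 140°) = 0.01508 I₀ · cos²(20°) = 0.01331 I₀.
So 20.5 W/m² = 0.01331 I₀, giving I₀ = 20.5/0.01331 = 1540 W/m².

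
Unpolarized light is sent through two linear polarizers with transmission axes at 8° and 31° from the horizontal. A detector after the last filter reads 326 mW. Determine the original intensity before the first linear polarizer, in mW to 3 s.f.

I₀ ≈ 769 mW

Unpolarized light through the first polarizer → I₁ = ½ I₀, now polarized at 8°.
I₂ = I₁ cos²(31° − 8°) = 0.5 I₀ · cos²(23°) = 0.4237 I₀.
So 326 mW = 0.4237 I₀, giving I₀ = 326/0.4237 = 769.5 mW.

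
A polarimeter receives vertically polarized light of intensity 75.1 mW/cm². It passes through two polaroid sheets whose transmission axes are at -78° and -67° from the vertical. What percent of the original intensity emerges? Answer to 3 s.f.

≈ 4.17%

I₁ = 75.1 mW/cm² · cos²(78°) = 3.246 mW/cm².
I₂ = I₁ · cos²(11°) = 3.246 · 0.9636 = 3.128 mW/cm².
That is 4.165% of the incident intensity.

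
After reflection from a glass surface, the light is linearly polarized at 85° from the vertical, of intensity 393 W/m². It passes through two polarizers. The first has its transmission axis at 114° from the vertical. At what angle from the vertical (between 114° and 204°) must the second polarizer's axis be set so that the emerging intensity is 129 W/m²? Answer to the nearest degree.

θ ≈ 163°

By Malus's law, I₁ = I₀ cos²(114° − 85°) = I₀ cos²(29°) = 0.765 I₀.
Target fraction: 129 / 393 W/m² = 0.3282 of I₀.
Need I₂/I₀ = 0.3282, so cos²(θ − 114°) = 0.3282 / 0.765 = 0.4291.
θ − 114° = arccos(√0.4291) = 49.1°, giving θ ≈ 114 + 49.1 = 163.1°.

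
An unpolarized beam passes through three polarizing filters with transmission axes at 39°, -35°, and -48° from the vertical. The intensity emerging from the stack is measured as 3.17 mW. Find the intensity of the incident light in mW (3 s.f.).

Unpolarized light through the first polarizer → I₁ = ½ I₀, now polarized at 39°.
I₂ = I₁ cos²(-35° − 39°) = 0.5 I₀ · cos²(74°) = 0.03799 I₀.
I₃ = I₂ cos²(-48° + 35°) = 0.03799 I₀ · cos²(13°) = 0.03607 I₀.
So 3.17 mW = 0.03607 I₀, giving I₀ = 3.17/0.03607 = 87.9 mW.

I₀ ≈ 87.9 mW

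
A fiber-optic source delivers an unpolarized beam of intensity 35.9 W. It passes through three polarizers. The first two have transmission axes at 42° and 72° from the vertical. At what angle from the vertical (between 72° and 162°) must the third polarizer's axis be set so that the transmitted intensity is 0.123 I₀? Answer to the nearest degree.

Unpolarized light through the first polarizer → I₁ = ½ I₀, now polarized at 42°.
I₂ = I₁ cos²(72° − 42°) = 0.5 I₀ · cos²(30°) = 0.375 I₀.
Need I₃/I₀ = 0.123, so cos²(θ − 72°) = 0.123 / 0.375 = 0.328.
θ − 72° = arccos(√0.328) = 55.1°, giving θ ≈ 72 + 55.1 = 127.1°.

θ ≈ 127°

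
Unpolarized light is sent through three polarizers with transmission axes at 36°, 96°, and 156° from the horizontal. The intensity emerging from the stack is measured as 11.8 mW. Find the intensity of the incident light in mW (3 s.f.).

I₀ ≈ 378 mW

Unpolarized light through the first polarizer → I₁ = ½ I₀, now polarized at 36°.
I₂ = I₁ cos²(96° − 36°) = 0.5 I₀ · cos²(60°) = 0.125 I₀.
I₃ = I₂ cos²(156° − 96°) = 0.125 I₀ · cos²(60°) = 0.03125 I₀.
So 11.8 mW = 0.03125 I₀, giving I₀ = 11.8/0.03125 = 377.6 mW.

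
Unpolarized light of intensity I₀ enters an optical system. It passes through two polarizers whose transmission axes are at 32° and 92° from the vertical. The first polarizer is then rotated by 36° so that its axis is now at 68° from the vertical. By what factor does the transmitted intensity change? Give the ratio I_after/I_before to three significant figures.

I_new/I_old ≈ 3.34

Before rotation:
Unpolarized light through the first polarizer → I₁ = ½ I₀, now polarized at 32°.
I₂ = I₁ cos²(92° − 32°) = 0.5 I₀ · cos²(60°) = 0.125 I₀.
After rotation:
Unpolarized light through the first polarizer → I₁ = ½ I₀, now polarized at 68°.
I₂ = I₁ cos²(92° − 68°) = 0.5 I₀ · cos²(24°) = 0.4173 I₀.
Ratio = 0.4173 / 0.125 = 3.338.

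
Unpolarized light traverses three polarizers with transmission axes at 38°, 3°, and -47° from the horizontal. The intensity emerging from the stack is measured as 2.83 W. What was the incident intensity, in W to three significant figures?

I₀ ≈ 20.4 W

Unpolarized light through the first polarizer → I₁ = ½ I₀, now polarized at 38°.
I₂ = I₁ cos²(3° − 38°) = 0.5 I₀ · cos²(35°) = 0.3355 I₀.
I₃ = I₂ cos²(-47° − 3°) = 0.3355 I₀ · cos²(50°) = 0.1386 I₀.
So 2.83 W = 0.1386 I₀, giving I₀ = 2.83/0.1386 = 20.42 W.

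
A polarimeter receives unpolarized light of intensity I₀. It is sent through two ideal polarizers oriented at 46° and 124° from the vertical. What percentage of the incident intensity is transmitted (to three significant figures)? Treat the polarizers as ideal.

Unpolarized light through the first polarizer → I₁ = ½ I₀, now polarized at 46°.
I₂ = I₁ cos²(124° − 46°) = 0.5 I₀ · cos²(78°) = 0.02161 I₀.
That is 2.161% of the incident intensity.

≈ 2.16%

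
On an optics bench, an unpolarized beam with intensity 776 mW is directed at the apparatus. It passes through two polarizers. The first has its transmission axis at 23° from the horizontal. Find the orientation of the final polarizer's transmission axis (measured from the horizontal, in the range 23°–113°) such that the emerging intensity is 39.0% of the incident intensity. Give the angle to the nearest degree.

θ ≈ 51°

Unpolarized light through the first polarizer → I₁ = ½ I₀, now polarized at 23°.
Need I₂/I₀ = 0.39, so cos²(θ − 23°) = 0.39 / 0.5 = 0.78.
θ − 23° = arccos(√0.78) = 28.0°, giving θ ≈ 23 + 28.0 = 51.0°.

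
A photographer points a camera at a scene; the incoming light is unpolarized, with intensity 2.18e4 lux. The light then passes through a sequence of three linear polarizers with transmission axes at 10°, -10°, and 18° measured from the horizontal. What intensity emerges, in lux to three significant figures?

I ≈ 7500 lux

Unpolarized light through the first polarizer → I₁ = 2.18e4 lux/2 = 1.09e+04 lux, polarized at 10°.
I₂ = I₁ · cos²(20°) = 1.09e+04 · 0.883 = 9625 lux.
I₃ = I₂ · cos²(28°) = 9625 · 0.7796 = 7504 lux.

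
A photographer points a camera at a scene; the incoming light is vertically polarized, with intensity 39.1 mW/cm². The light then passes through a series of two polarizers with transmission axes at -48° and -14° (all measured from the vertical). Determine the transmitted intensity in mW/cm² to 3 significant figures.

I₁ = 39.1 mW/cm² · cos²(48°) = 17.51 mW/cm².
I₂ = I₁ · cos²(34°) = 17.51 · 0.6873 = 12.03 mW/cm².

I ≈ 12.0 mW/cm²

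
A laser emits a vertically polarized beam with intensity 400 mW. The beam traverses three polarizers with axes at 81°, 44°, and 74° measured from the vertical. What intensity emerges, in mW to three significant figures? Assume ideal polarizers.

I₁ = 400 mW · cos²(81°) = 9.789 mW.
I₂ = I₁ · cos²(37°) = 9.789 · 0.6378 = 6.243 mW.
I₃ = I₂ · cos²(30°) = 6.243 · 0.75 = 4.683 mW.

I ≈ 4.68 mW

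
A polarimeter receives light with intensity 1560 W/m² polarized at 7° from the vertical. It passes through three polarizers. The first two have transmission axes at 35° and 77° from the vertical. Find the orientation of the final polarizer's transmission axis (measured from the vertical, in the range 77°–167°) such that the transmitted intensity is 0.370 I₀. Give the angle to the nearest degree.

I₁ = I₀ cos²(35° − 7°) = I₀ cos²(28°) = 0.7796 I₀.
I₂ = I₁ cos²(77° − 35°) = 0.7796 I₀ · cos²(42°) = 0.4305 I₀.
Need I₃/I₀ = 0.37, so cos²(θ − 77°) = 0.37 / 0.4305 = 0.8594.
θ − 77° = arccos(√0.8594) = 22.0°, giving θ ≈ 77 + 22.0 = 99.0°.

θ ≈ 99°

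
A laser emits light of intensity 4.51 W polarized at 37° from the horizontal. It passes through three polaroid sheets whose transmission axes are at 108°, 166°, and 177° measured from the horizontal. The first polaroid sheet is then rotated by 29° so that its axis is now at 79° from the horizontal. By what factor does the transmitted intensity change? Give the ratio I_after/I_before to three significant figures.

Before rotation:
By Malus's law, I₁ = I₀ cos²(108° − 37°) = I₀ cos²(71°) = 0.106 I₀.
I₂ = I₁ cos²(166° − 108°) = 0.106 I₀ · cos²(58°) = 0.02976 I₀.
I₃ = I₂ cos²(177° − 166°) = 0.02976 I₀ · cos²(11°) = 0.02868 I₀.
After rotation:
I₁ = I₀ cos²(79° − 37°) = I₀ cos²(42°) = 0.5523 I₀.
I₂ = I₁ cos²(166° − 79°) = 0.5523 I₀ · cos²(87°) = 0.001513 I₀.
I₃ = I₂ cos²(177° − 166°) = 0.001513 I₀ · cos²(11°) = 0.001458 I₀.
Ratio = 0.001458 / 0.02868 = 0.05082.

I_new/I_old ≈ 0.0508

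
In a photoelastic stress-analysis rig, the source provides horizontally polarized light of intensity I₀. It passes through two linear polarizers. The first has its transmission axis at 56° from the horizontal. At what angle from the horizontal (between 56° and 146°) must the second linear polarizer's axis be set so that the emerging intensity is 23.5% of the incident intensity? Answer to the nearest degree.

θ ≈ 86°

By Malus's law, I₁ = I₀ cos²(56° − 0°) = I₀ cos²(56°) = 0.3127 I₀.
Need I₂/I₀ = 0.235, so cos²(θ − 56°) = 0.235 / 0.3127 = 0.7515.
θ − 56° = arccos(√0.7515) = 29.9°, giving θ ≈ 56 + 29.9 = 85.9°.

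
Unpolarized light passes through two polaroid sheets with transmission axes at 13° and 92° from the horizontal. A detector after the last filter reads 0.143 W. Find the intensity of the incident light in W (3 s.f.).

Unpolarized light through the first polarizer → I₁ = ½ I₀, now polarized at 13°.
I₂ = I₁ cos²(92° − 13°) = 0.5 I₀ · cos²(79°) = 0.0182 I₀.
So 0.143 W = 0.0182 I₀, giving I₀ = 0.143/0.0182 = 7.855 W.

I₀ ≈ 7.86 W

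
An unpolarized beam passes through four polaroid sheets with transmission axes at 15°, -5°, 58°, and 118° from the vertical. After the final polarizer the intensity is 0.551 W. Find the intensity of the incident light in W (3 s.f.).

Unpolarized light through the first polarizer → I₁ = ½ I₀, now polarized at 15°.
I₂ = I₁ cos²(-5° − 15°) = 0.5 I₀ · cos²(20°) = 0.4415 I₀.
I₃ = I₂ cos²(58° + 5°) = 0.4415 I₀ · cos²(63°) = 0.091 I₀.
I₄ = I₃ cos²(118° − 58°) = 0.091 I₀ · cos²(60°) = 0.02275 I₀.
So 0.551 W = 0.02275 I₀, giving I₀ = 0.551/0.02275 = 24.22 W.

I₀ ≈ 24.2 W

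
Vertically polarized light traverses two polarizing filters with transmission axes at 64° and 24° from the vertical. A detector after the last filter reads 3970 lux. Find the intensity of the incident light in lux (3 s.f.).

I₀ ≈ 3.52e4 lux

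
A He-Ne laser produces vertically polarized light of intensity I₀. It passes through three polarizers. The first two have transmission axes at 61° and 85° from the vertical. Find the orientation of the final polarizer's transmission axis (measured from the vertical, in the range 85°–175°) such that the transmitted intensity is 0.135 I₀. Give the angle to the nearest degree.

θ ≈ 119°

I₁ = I₀ cos²(61° − 0°) = I₀ cos²(61°) = 0.235 I₀.
I₂ = I₁ cos²(85° − 61°) = 0.235 I₀ · cos²(24°) = 0.1962 I₀.
Need I₃/I₀ = 0.135, so cos²(θ − 85°) = 0.135 / 0.1962 = 0.6882.
θ − 85° = arccos(√0.6882) = 33.9°, giving θ ≈ 85 + 33.9 = 118.9°.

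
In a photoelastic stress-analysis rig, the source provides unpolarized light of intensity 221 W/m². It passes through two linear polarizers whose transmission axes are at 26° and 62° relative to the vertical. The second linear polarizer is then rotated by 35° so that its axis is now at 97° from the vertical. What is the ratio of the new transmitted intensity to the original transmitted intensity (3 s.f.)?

I_new/I_old ≈ 0.162

Before rotation:
Unpolarized light through the first polarizer → I₁ = ½ I₀, now polarized at 26°.
I₂ = I₁ cos²(62° − 26°) = 0.5 I₀ · cos²(36°) = 0.3273 I₀.
After rotation:
Unpolarized light through the first polarizer → I₁ = ½ I₀, now polarized at 26°.
I₂ = I₁ cos²(97° − 26°) = 0.5 I₀ · cos²(71°) = 0.053 I₀.
Ratio = 0.053 / 0.3273 = 0.1619.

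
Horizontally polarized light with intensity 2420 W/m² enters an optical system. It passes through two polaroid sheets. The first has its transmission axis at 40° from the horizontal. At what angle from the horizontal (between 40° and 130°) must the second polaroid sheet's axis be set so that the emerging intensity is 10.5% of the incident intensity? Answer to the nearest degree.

θ ≈ 105°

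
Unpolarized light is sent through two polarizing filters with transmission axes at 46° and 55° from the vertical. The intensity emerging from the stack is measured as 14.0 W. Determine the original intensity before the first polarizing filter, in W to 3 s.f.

Unpolarized light through the first polarizer → I₁ = ½ I₀, now polarized at 46°.
I₂ = I₁ cos²(55° − 46°) = 0.5 I₀ · cos²(9°) = 0.4878 I₀.
So 14.0 W = 0.4878 I₀, giving I₀ = 14.0/0.4878 = 28.7 W.

I₀ ≈ 28.7 W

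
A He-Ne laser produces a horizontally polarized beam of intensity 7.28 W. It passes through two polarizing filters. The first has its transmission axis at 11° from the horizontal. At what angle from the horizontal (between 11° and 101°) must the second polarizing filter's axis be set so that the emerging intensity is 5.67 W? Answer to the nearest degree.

By Malus's law, I₁ = I₀ cos²(11° − 0°) = I₀ cos²(11°) = 0.9636 I₀.
Target fraction: 5.67 / 7.28 W = 0.7788 of I₀.
Need I₂/I₀ = 0.7788, so cos²(θ − 11°) = 0.7788 / 0.9636 = 0.8083.
θ − 11° = arccos(√0.8083) = 26.0°, giving θ ≈ 11 + 26.0 = 37.0°.

θ ≈ 37°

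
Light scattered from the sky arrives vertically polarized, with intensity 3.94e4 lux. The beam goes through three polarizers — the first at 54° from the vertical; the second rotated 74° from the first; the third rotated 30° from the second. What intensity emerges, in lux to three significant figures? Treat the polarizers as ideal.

I₁ = 3.94e4 lux · cos²(54°) = 1.361e+04 lux.
I₂ = I₁ · cos²(74°) = 1.361e+04 · 0.07598 = 1034 lux.
I₃ = I₂ · cos²(30°) = 1034 · 0.75 = 775.7 lux.

I ≈ 776 lux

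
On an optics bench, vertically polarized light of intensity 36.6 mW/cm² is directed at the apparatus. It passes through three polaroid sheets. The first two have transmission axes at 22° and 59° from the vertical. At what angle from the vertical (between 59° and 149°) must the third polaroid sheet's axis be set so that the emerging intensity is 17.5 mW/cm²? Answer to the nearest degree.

θ ≈ 80°

By Malus's law, I₁ = I₀ cos²(22° − 0°) = I₀ cos²(22°) = 0.8597 I₀.
I₂ = I₁ cos²(59° − 22°) = 0.8597 I₀ · cos²(37°) = 0.5483 I₀.
Target fraction: 17.5 / 36.6 mW/cm² = 0.4781 of I₀.
Need I₃/I₀ = 0.4781, so cos²(θ − 59°) = 0.4781 / 0.5483 = 0.872.
θ − 59° = arccos(√0.872) = 21.0°, giving θ ≈ 59 + 21.0 = 80.0°.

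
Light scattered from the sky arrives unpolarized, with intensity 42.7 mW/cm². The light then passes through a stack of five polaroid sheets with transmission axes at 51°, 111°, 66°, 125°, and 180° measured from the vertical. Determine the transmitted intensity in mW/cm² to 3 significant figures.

I ≈ 0.233 mW/cm²

Unpolarized light through the first polarizer → I₁ = 42.7 mW/cm²/2 = 21.35 mW/cm², polarized at 51°.
I₂ = I₁ · cos²(60°) = 21.35 · 0.25 = 5.338 mW/cm².
I₃ = I₂ · cos²(45°) = 5.338 · 0.5 = 2.669 mW/cm².
I₄ = I₃ · cos²(59°) = 2.669 · 0.2653 = 0.7079 mW/cm².
I₅ = I₄ · cos²(55°) = 0.7079 · 0.329 = 0.2329 mW/cm².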